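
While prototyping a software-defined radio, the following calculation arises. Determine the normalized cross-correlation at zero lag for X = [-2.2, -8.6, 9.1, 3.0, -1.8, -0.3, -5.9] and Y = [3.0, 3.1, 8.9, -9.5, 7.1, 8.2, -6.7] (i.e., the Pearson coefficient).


Pearson correlation coefficient (population):
r = cov(X,Y) / (std(X) * std(Y))
Mean X = -0.9571, Mean Y = 2.0143
Cov(X,Y) = 8.145102
Std(X) = 5.376366, Std(Y) = 6.784526
r = 0.2233

0.2233


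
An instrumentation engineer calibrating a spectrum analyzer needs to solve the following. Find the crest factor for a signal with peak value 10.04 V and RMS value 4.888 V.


Crest factor is the ratio of peak to RMS:
CF = V_peak / V_rms
   = 10.04 / 4.888
   = 2.054

2.054


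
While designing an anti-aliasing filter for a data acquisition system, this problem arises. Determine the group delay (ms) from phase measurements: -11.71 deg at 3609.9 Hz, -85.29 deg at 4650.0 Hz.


Group delay from phase difference:
tau = -d(phi)/d(omega)
d(phi) = -73.58 deg = -1.284213 rad
d(omega) = 2*pi*(4650.0 - 3609.9) = 6535.141 rad/s
tau = -(-1.284213) / 6535.141
    = 0.1965 ms

0.1965 ms


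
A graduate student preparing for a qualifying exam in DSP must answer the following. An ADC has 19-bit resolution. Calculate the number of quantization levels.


Number of quantization levels = 2^N
= 2^19
= 524288

524288


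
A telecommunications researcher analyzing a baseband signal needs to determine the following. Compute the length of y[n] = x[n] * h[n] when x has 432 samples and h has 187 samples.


Linear convolution output length:
L = N + M - 1
  = 432 + 187 - 1
  = 618 samples

618


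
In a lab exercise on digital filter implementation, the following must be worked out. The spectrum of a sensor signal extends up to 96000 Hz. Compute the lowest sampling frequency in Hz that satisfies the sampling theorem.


The Nyquist rate is twice the maximum frequency component.
fs_min = 2 * fmax
      = 2 * 96000
      = 192000 Hz

192000


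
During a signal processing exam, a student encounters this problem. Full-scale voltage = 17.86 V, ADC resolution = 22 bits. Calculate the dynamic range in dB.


Dynamic range from full-scale to LSB:
V_min = V_max / 2^bits = 17.86 / 2^22
DR = 20 * log10(V_max / V_min)
   = 20 * log10(2^22)
   = 20 * 22 * log10(2)
   = 132.45 dB

132.45 dB


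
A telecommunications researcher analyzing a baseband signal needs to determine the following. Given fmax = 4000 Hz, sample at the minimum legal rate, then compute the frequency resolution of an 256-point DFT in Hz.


Step 1 — Nyquist sampling rate:
fs = 2 * fmax = 2 * 4000 = 8000 Hz

Step 2 — DFT bin spacing:
df = fs / N = 8000 / 256 = 31.25 Hz

31.25 Hz


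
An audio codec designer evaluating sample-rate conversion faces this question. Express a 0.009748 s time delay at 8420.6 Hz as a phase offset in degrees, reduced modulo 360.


Phase shift from frequency and time delay:
phi = 360 * f * t_delay
    = 360 * 8420.6 * 0.009748
    = 29550.24 degrees
    mod 360 = 30.24 degrees

30.24 degrees


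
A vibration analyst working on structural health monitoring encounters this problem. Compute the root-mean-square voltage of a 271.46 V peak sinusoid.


RMS voltage for a sinusoidal waveform:
V_rms = V_peak / sqrt(2)
      = 271.46 / 1.414214
      = 191.951 V

191.951 V


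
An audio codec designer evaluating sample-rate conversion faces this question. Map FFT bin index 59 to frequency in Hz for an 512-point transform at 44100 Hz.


Frequency of DFT bin k:
f_k = k * fs / N
    = 59 * 44100 / 512
    = 2601900 / 512
    = 5081.836 Hz

5081.836 Hz


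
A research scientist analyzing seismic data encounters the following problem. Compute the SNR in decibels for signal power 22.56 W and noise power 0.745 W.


SNR in decibels:
SNR = 10 * log10(Ps / Pn)
    = 10 * log10(22.56 / 0.745)
    = 10 * log10(30.2819)
    = 10 * 1.4812
    = 14.81 dB

14.81 dB


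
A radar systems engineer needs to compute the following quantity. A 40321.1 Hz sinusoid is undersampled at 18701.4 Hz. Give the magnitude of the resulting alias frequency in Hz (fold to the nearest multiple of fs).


Compute the nearest integer multiple of fs to the signal:
n = round(40321.1 / 18701.4) = 2
f_alias = |40321.1 - 2 * 18701.4|
        = |40321.1 - 37402.8|
        = 2918.3 Hz

2918.3


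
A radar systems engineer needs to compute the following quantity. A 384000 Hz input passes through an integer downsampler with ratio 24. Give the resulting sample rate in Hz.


Decimation reduces the sample rate:
fs_out = fs_in / M
       = 384000 / 24
       = 16000.0 Hz

16000.0 Hz


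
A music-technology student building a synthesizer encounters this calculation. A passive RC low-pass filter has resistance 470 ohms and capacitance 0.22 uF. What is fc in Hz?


Cutoff frequency of a first-order RC filter:
fc = 1 / (2 * pi * R * C)
C = 0.22 uF = 2.2e-07 F
fc = 1 / (2 * pi * 470 * 2.2e-07)
   = 1 / 0.00064968136076237
   = 1539.216084 Hz

1539.216084 Hz


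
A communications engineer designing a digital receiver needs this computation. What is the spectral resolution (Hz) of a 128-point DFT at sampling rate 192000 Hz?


DFT frequency resolution:
df = fs / N
   = 192000 / 128
   = 1500.0 Hz

1500.0 Hz


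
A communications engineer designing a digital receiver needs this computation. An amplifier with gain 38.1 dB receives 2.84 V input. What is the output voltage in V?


Output voltage from dB gain:
V_out = V_in * 10^(gain_dB / 20)
      = 2.84 * 10^(38.1 / 20)
      = 2.84 * 80.352612
      = 228.2014 V

228.2014 V


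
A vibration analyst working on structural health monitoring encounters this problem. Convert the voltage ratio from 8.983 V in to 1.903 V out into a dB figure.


Voltage gain in dB:
G = 20 * log10(Vout / Vin)
  = 20 * log10(1.903 / 8.983)
  = 20 * log10(0.211845)
  = 20 * -0.673983
  = -13.48 dB

-13.48 dB


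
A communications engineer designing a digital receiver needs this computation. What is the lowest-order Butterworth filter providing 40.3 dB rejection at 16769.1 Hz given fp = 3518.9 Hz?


Butterworth filter order formula:
n = log10(10^(A/10) - 1) / (2 * log10(f_stop/f_pass))
10^(40.3/10) - 1 = 10714.1931
f_stop/f_pass = 16769.1 / 3518.9 = 4.7654
n = 2.9715 -> ceil = 3

3


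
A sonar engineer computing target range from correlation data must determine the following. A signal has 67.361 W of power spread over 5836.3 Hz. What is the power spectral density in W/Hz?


Power spectral density:
PSD = P / BW
    = 67.361 / 5836.3
    = 0.01154173 W/Hz

0.01154173 W/Hz


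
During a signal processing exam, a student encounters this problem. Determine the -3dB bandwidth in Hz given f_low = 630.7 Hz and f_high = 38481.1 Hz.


Bandwidth is the difference of -3dB frequencies:
BW = f_high - f_low
   = 38481.1 - 630.7
   = 37850.4 Hz

37850.4 Hz


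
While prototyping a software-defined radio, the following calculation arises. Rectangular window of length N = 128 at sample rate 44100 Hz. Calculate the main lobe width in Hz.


Main lobe width for a rectangular window:
Width = 2 * fs / N
      = 2 * 44100 / 128
      = 88200 / 128
      = 689.062 Hz

689.062 Hz


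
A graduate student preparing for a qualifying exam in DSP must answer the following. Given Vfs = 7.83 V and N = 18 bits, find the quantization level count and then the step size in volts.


Step 1 — number of quantization levels:
L = 2^N = 2^18 = 262144

Step 2 — LSB step size:
delta = Vfs / L
      = 7.83 / 262144
      = 2.987e-05 V

Levels = 262144; step size = 2.987e-05 V


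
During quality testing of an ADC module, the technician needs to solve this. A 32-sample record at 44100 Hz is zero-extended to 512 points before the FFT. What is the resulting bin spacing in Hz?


Frequency resolution after zero-padding:
N_padded = 32 * 16 = 512
df = fs / N_padded
   = 44100 / 512
   = 86.1328 Hz

86.1328 Hz


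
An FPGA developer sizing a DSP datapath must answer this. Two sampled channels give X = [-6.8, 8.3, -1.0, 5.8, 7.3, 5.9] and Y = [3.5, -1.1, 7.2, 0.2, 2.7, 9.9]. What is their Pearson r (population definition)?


Pearson correlation coefficient (population):
r = cov(X,Y) / (std(X) * std(Y))
Mean X = 3.25, Mean Y = 3.7333
Cov(X,Y) = -5.608333
Std(X) = 5.392819, Std(Y) = 3.808178
r = -0.2731

-0.2731


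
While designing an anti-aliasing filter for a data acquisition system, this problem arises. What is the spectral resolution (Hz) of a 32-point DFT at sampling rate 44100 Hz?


DFT frequency resolution:
df = fs / N
   = 44100 / 32
   = 1378.125 Hz

1378.125 Hz


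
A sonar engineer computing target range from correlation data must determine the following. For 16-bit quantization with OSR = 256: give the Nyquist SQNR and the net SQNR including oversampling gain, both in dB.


Step 1 — baseline SQNR at Nyquist:
SQNR_base = 6.02*N + 1.76
          = 6.02*16 + 1.76
          = 98.08 dB

Step 2 — oversampling processing gain:
G = 10*log10(OSR) = 10*log10(256) = 24.08 dB

Step 3 — total:
SQNR_total = 98.08 + 24.08 = 122.16 dB

Base SQNR = 98.08 dB; oversampled SQNR = 122.16 dB


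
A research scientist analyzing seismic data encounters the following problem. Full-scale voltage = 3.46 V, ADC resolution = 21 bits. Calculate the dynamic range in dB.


Dynamic range from full-scale to LSB:
V_min = V_max / 2^bits = 3.46 / 2^21
DR = 20 * log10(V_max / V_min)
   = 20 * log10(2^21)
   = 20 * 21 * log10(2)
   = 126.43 dB

126.43 dB


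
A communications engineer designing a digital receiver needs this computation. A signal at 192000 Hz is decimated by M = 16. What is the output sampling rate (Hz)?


Decimation reduces the sample rate:
fs_out = fs_in / M
       = 192000 / 16
       = 12000.0 Hz

12000.0 Hz


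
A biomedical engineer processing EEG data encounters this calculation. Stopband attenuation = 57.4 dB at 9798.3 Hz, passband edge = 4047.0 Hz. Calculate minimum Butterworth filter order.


Butterworth filter order formula:
n = log10(10^(A/10) - 1) / (2 * log10(f_stop/f_pass))
10^(57.4/10) - 1 = 549539.8739
f_stop/f_pass = 9798.3 / 4047.0 = 2.4211
n = 7.4736 -> ceil = 8

8


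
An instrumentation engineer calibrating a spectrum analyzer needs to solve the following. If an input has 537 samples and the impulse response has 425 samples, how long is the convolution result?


Linear convolution output length:
L = N + M - 1
  = 537 + 425 - 1
  = 961 samples

961


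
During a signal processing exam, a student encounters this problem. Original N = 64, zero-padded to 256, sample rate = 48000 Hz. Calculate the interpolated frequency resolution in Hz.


Frequency resolution after zero-padding:
N_padded = 64 * 4 = 256
df = fs / N_padded
   = 48000 / 256
   = 187.5 Hz

187.5 Hz


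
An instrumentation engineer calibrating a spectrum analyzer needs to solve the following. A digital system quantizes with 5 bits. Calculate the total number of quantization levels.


Number of quantization levels = 2^N
= 2^5
= 32

32


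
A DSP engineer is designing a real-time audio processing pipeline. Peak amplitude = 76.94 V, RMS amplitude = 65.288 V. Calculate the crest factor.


Crest factor is the ratio of peak to RMS:
CF = V_peak / V_rms
   = 76.94 / 65.288
   = 1.1785

1.1785


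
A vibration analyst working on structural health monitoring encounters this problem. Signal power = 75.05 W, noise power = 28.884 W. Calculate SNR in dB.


SNR in decibels:
SNR = 10 * log10(Ps / Pn)
    = 10 * log10(75.05 / 28.884)
    = 10 * log10(2.5983)
    = 10 * 0.4147
    = 4.15 dB

4.15 dB


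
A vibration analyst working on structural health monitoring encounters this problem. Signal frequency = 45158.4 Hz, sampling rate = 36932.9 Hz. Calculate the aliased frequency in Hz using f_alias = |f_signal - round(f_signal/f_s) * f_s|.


Compute the nearest integer multiple of fs to the signal:
n = round(45158.4 / 36932.9) = 1
f_alias = |45158.4 - 1 * 36932.9|
        = |45158.4 - 36932.9|
        = 8225.5 Hz

8225.5


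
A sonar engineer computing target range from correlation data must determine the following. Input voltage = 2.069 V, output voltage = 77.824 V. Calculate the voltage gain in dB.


Voltage gain in dB:
G = 20 * log10(Vout / Vin)
  = 20 * log10(77.824 / 2.069)
  = 20 * log10(37.614306)
  = 20 * 1.575353
  = 31.51 dB

31.51 dB


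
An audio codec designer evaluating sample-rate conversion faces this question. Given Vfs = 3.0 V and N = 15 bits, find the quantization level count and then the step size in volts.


Step 1 — number of quantization levels:
L = 2^N = 2^15 = 32768

Step 2 — LSB step size:
delta = Vfs / L
      = 3.0 / 32768
      = 9.155e-05 V

Levels = 32768; step size = 9.155e-05 V


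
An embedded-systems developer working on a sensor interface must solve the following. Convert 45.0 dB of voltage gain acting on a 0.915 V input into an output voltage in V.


Output voltage from dB gain:
V_out = V_in * 10^(gain_dB / 20)
      = 0.915 * 10^(45.0 / 20)
      = 0.915 * 177.827941
      = 162.7126 V

162.7126 V


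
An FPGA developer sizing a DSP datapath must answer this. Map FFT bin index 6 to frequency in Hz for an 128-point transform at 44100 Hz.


Frequency of DFT bin k:
f_k = k * fs / N
    = 6 * 44100 / 128
    = 264600 / 128
    = 2067.188 Hz

2067.188 Hz


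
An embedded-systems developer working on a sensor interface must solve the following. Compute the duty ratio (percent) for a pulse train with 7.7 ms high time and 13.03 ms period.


Duty cycle as a percentage:
DC = (t_on / T) * 100
   = (7.7 / 13.03) * 100
   = 0.590944 * 100
   = 59.09 %

59.09 %


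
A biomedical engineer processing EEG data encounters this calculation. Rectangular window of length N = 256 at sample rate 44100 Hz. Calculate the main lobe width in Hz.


Main lobe width for a rectangular window:
Width = 2 * fs / N
      = 2 * 44100 / 256
      = 88200 / 256
      = 344.531 Hz

344.531 Hz


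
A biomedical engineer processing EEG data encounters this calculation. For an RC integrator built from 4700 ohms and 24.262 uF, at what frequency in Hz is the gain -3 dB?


Cutoff frequency of a first-order RC filter:
fc = 1 / (2 * pi * R * C)
C = 24.262 uF = 2.4262e-05 F
fc = 1 / (2 * pi * 4700 * 2.4262e-05)
   = 1 / 0.71648041703712
   = 1.395712 Hz

1.395712 Hz


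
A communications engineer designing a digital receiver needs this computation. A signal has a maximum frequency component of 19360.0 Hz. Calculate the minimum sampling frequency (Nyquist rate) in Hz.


The Nyquist rate is twice the maximum frequency component.
fs_min = 2 * fmax
      = 2 * 19360.0
      = 38720.0 Hz

38720.0


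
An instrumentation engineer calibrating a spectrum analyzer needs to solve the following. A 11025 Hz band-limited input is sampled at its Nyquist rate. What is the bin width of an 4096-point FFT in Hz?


Step 1 — Nyquist sampling rate:
fs = 2 * fmax = 2 * 11025 = 22050 Hz

Step 2 — DFT bin spacing:
df = fs / N = 22050 / 4096 = 5.3833 Hz

5.3833 Hz


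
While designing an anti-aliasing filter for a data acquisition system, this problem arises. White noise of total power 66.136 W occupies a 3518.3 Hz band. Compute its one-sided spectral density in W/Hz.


Power spectral density:
PSD = P / BW
    = 66.136 / 3518.3
    = 0.01879771 W/Hz

0.01879771 W/Hz


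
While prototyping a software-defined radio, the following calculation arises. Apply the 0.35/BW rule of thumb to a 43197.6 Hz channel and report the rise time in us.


Rise time from bandwidth relationship:
tr = 0.35 / BW
   = 0.35 / 43197.6
   = 8.10230198e-06 s
   = 8.1023 us

8.1023 us


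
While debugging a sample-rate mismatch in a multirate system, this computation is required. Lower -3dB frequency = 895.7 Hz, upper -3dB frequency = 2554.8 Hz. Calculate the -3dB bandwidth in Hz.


Bandwidth is the difference of -3dB frequencies:
BW = f_high - f_low
   = 2554.8 - 895.7
   = 1659.1 Hz

1659.1 Hz


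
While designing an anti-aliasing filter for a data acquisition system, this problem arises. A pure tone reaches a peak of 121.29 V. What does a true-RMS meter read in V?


RMS voltage for a sinusoidal waveform:
V_rms = V_peak / sqrt(2)
      = 121.29 / 1.414214
      = 85.765 V

85.765 V


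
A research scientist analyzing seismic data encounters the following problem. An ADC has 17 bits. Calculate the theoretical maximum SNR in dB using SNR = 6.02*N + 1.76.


Theoretical SNR for a full-scale sinusoid:
SNR = 6.02 * N + 1.76
    = 6.02 * 17 + 1.76
    = 102.34 + 1.76
    = 104.1 dB

104.1 dB


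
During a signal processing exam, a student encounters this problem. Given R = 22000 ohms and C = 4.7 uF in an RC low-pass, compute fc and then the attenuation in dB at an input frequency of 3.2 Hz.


Step 1 — cutoff frequency:
fc = 1 / (2*pi*R*C)
C = 4.7 uF = 4.7e-06 F
fc = 1 / (2*pi*22000*4.7e-06)
   = 1.53922 Hz

Step 2 — magnitude at f = 3.2 Hz:
|H(f)| = 1 / sqrt(1 + (f/fc)^2)
f/fc = 3.2 / 1.53922 = 2.078975
|H| = 1 / sqrt(1 + 4.322137) = 0.4334679
|H|_dB = 20*log10(0.4334679) = -7.26 dB

fc = 1.53922 Hz; |H(3.2 Hz)| = -7.26 dB


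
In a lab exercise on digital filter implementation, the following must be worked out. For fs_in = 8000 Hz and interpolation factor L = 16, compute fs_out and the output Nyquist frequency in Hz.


Step 1 — output sample rate after interpolation by L:
fs_out = L * fs_in = 16 * 8000 = 128000 Hz

Step 2 — Nyquist frequency of the output stream:
f_Nyq = fs_out / 2 = 128000 / 2 = 64000.0 Hz

fs_out = 128000 Hz; f_Nyquist = 64000.0 Hz


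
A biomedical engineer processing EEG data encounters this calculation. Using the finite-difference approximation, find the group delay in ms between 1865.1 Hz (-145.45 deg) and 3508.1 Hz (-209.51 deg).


Group delay from phase difference:
tau = -d(phi)/d(omega)
d(phi) = -64.06 deg = -1.118058 rad
d(omega) = 2*pi*(3508.1 - 1865.1) = 10323.2735 rad/s
tau = -(-1.118058) / 10323.2735
    = 0.1083 ms

0.1083 ms


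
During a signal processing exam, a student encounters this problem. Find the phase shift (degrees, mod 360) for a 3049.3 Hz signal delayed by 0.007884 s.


Phase shift from frequency and time delay:
phi = 360 * f * t_delay
    = 360 * 3049.3 * 0.007884
    = 8654.65 degrees
    mod 360 = 14.65 degrees

14.65 degrees


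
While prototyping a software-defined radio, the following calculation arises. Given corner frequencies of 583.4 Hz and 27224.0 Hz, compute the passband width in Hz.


Bandwidth is the difference of -3dB frequencies:
BW = f_high - f_low
   = 27224.0 - 583.4
   = 26640.6 Hz

26640.6 Hz


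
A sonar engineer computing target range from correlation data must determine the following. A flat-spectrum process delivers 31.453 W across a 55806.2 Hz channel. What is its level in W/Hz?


Power spectral density:
PSD = P / BW
    = 31.453 / 55806.2
    = 0.00056361 W/Hz

0.00056361 W/Hz


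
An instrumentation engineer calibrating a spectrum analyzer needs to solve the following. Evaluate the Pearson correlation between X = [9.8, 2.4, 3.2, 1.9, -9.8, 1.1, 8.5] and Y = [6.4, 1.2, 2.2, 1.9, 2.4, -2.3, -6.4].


Pearson correlation coefficient (population):
r = cov(X,Y) / (std(X) * std(Y))
Mean X = 2.4429, Mean Y = 0.7714
Cov(X,Y) = -2.48449
Std(X) = 5.896453, Std(Y) = 3.754888
r = -0.1122

-0.1122


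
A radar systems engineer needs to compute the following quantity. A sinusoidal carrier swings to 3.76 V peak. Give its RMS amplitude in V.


RMS voltage for a sinusoidal waveform:
V_rms = V_peak / sqrt(2)
      = 3.76 / 1.414214
      = 2.659 V

2.659 V


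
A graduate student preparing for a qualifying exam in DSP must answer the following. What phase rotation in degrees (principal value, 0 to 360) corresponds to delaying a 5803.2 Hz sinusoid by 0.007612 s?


Phase shift from frequency and time delay:
phi = 360 * f * t_delay
    = 360 * 5803.2 * 0.007612
    = 15902.63 degrees
    mod 360 = 62.63 degrees

62.63 degrees


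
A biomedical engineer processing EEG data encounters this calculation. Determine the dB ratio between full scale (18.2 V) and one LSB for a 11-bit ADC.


Dynamic range from full-scale to LSB:
V_min = V_max / 2^bits = 18.2 / 2^11
DR = 20 * log10(V_max / V_min)
   = 20 * log10(2^11)
   = 20 * 11 * log10(2)
   = 66.23 dB

66.23 dB


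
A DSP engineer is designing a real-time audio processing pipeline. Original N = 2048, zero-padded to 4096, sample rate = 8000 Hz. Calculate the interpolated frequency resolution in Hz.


Frequency resolution after zero-padding:
N_padded = 2048 * 2 = 4096
df = fs / N_padded
   = 8000 / 4096
   = 1.9531 Hz

1.9531 Hz


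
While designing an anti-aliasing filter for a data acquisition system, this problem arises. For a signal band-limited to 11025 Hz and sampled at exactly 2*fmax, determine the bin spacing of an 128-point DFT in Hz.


Step 1 — Nyquist sampling rate:
fs = 2 * fmax = 2 * 11025 = 22050 Hz

Step 2 — DFT bin spacing:
df = fs / N = 22050 / 128 = 172.2656 Hz

172.2656 Hz


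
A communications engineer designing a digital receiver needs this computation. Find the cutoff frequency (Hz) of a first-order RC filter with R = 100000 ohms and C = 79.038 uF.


Cutoff frequency of a first-order RC filter:
fc = 1 / (2 * pi * R * C)
C = 79.038 uF = 7.9038e-05 F
fc = 1 / (2 * pi * 100000 * 7.9038e-05)
   = 1 / 49.661040030886
   = 0.020137 Hz

0.020137 Hz


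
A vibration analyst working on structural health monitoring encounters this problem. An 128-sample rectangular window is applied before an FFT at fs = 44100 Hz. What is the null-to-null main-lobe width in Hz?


Main lobe width for a rectangular window:
Width = 2 * fs / N
      = 2 * 44100 / 128
      = 88200 / 128
      = 689.062 Hz

689.062 Hz


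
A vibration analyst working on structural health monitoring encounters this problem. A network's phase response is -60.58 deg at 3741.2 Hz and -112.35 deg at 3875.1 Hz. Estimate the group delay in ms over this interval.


Group delay from phase difference:
tau = -d(phi)/d(omega)
d(phi) = -51.77 deg = -0.903557 rad
d(omega) = 2*pi*(3875.1 - 3741.2) = 841.3185 rad/s
tau = -(-0.903557) / 841.3185
    = 1.074 ms

1.074 ms


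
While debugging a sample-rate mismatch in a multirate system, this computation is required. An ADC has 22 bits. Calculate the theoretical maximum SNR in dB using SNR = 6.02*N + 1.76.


Theoretical SNR for a full-scale sinusoid:
SNR = 6.02 * N + 1.76
    = 6.02 * 22 + 1.76
    = 132.44 + 1.76
    = 134.2 dB

134.2 dB


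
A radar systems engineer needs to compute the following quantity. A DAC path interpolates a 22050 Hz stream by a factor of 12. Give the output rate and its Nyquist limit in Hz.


Step 1 — output sample rate after interpolation by L:
fs_out = L * fs_in = 12 * 22050 = 264600 Hz

Step 2 — Nyquist frequency of the output stream:
f_Nyq = fs_out / 2 = 264600 / 2 = 132300.0 Hz

fs_out = 264600 Hz; f_Nyquist = 132300.0 Hz


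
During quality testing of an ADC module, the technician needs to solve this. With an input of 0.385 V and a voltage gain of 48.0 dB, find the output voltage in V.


Output voltage from dB gain:
V_out = V_in * 10^(gain_dB / 20)
      = 0.385 * 10^(48.0 / 20)
      = 0.385 * 251.188643
      = 96.7076 V

96.7076 V


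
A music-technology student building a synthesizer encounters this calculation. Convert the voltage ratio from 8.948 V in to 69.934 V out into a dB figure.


Voltage gain in dB:
G = 20 * log10(Vout / Vin)
  = 20 * log10(69.934 / 8.948)
  = 20 * log10(7.815601)
  = 20 * 0.892962
  = 17.86 dB

17.86 dB


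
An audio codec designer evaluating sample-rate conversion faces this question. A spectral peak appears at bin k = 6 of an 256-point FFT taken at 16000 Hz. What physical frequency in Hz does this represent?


Frequency of DFT bin k:
f_k = k * fs / N
    = 6 * 16000 / 256
    = 96000 / 256
    = 375.0 Hz

375.0 Hz


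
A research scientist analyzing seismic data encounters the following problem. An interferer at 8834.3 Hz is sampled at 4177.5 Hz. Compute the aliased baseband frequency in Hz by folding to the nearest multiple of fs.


Compute the nearest integer multiple of fs to the signal:
n = round(8834.3 / 4177.5) = 2
f_alias = |8834.3 - 2 * 4177.5|
        = |8834.3 - 8355.0|
        = 479.3 Hz

479.3


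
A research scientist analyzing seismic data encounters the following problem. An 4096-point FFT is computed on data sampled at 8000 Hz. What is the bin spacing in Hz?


DFT frequency resolution:
df = fs / N
   = 8000 / 4096
   = 1.9531 Hz

1.9531 Hz


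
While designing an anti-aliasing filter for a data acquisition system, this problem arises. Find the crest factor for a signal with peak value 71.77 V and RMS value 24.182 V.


Crest factor is the ratio of peak to RMS:
CF = V_peak / V_rms
   = 71.77 / 24.182
   = 2.9679

2.9679


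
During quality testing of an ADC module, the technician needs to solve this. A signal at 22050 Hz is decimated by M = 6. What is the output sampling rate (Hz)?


Decimation reduces the sample rate:
fs_out = fs_in / M
       = 22050 / 6
       = 3675.0 Hz

3675.0 Hz


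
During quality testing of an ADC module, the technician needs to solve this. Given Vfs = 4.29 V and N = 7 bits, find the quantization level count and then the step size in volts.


Step 1 — number of quantization levels:
L = 2^N = 2^7 = 128

Step 2 — LSB step size:
delta = Vfs / L
      = 4.29 / 128
      = 0.03351563 V

Levels = 128; step size = 0.03351563 V


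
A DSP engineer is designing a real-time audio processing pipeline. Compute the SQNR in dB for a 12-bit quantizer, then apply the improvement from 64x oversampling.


Step 1 — baseline SQNR at Nyquist:
SQNR_base = 6.02*N + 1.76
          = 6.02*12 + 1.76
          = 74.0 dB

Step 2 — oversampling processing gain:
G = 10*log10(OSR) = 10*log10(64) = 18.06 dB

Step 3 — total:
SQNR_total = 74.0 + 18.06 = 92.06 dB

Base SQNR = 74.0 dB; oversampled SQNR = 92.06 dB


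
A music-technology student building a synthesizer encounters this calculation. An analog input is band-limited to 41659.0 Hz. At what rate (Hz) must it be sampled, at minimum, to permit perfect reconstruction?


The Nyquist rate is twice the maximum frequency component.
fs_min = 2 * fmax
      = 2 * 41659.0
      = 83318.0 Hz

83318.0


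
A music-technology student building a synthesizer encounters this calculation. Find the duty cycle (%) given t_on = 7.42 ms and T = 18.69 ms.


Duty cycle as a percentage:
DC = (t_on / T) * 100
   = (7.42 / 18.69) * 100
   = 0.397004 * 100
   = 39.7 %

39.7 %


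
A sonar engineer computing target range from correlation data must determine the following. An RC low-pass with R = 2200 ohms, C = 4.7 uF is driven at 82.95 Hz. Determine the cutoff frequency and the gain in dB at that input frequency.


Step 1 — cutoff frequency:
fc = 1 / (2*pi*R*C)
C = 4.7 uF = 4.7e-06 F
fc = 1 / (2*pi*2200*4.7e-06)
   = 15.3922 Hz

Step 2 — magnitude at f = 82.95 Hz:
|H(f)| = 1 / sqrt(1 + (f/fc)^2)
f/fc = 82.95 / 15.3922 = 5.389093
|H| = 1 / sqrt(1 + 29.042323) = 0.1824455
|H|_dB = 20*log10(0.1824455) = -14.78 dB

fc = 15.3922 Hz; |H(82.95 Hz)| = -14.78 dB


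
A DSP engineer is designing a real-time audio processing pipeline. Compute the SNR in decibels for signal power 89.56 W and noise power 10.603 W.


SNR in decibels:
SNR = 10 * log10(Ps / Pn)
    = 10 * log10(89.56 / 10.603)
    = 10 * log10(8.4467)
    = 10 * 0.9267
    = 9.27 dB

9.27 dB


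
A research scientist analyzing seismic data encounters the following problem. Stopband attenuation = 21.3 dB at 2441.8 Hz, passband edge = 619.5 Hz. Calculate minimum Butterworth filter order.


Butterworth filter order formula:
n = log10(10^(A/10) - 1) / (2 * log10(f_stop/f_pass))
10^(21.3/10) - 1 = 133.8963
f_stop/f_pass = 2441.8 / 619.5 = 3.9416
n = 1.7852 -> ceil = 2

2


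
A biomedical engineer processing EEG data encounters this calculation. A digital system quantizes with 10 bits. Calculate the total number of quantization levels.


Number of quantization levels = 2^N
= 2^10
= 1024

1024


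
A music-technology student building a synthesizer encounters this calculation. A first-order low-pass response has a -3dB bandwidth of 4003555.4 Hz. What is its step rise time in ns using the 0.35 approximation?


Rise time from bandwidth relationship:
tr = 0.35 / BW
   = 0.35 / 4003555.4
   = 8.742229469e-08 s
   = 87.4223 ns

87.4223 ns


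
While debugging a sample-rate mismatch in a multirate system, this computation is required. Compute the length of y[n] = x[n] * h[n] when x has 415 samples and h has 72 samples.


Linear convolution output length:
L = N + M - 1
  = 415 + 72 - 1
  = 486 samples

486


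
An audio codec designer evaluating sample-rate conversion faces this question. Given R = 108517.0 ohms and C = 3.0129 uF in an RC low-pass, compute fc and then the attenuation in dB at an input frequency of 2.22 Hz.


Step 1 — cutoff frequency:
fc = 1 / (2*pi*R*C)
C = 3.0129 uF = 3.0129e-06 F
fc = 1 / (2*pi*108517.0*3.0129e-06)
   = 0.486786 Hz

Step 2 — magnitude at f = 2.22 Hz:
|H(f)| = 1 / sqrt(1 + (f/fc)^2)
f/fc = 2.22 / 0.486786 = 4.560526
|H| = 1 / sqrt(1 + 20.798397) = 0.2141843
|H|_dB = 20*log10(0.2141843) = -13.38 dB

fc = 0.486786 Hz; |H(2.22 Hz)| = -13.38 dB


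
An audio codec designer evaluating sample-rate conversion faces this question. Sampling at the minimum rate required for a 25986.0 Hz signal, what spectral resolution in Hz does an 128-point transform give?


Step 1 — Nyquist sampling rate:
fs = 2 * fmax = 2 * 25986.0 = 51972.0 Hz

Step 2 — DFT bin spacing:
df = fs / N = 51972.0 / 128 = 406.0312 Hz

406.0312 Hz


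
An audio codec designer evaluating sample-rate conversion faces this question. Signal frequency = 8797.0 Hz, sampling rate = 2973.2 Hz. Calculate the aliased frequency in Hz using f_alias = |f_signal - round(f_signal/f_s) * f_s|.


Compute the nearest integer multiple of fs to the signal:
n = round(8797.0 / 2973.2) = 3
f_alias = |8797.0 - 3 * 2973.2|
        = |8797.0 - 8919.6|
        = 122.6 Hz

122.6


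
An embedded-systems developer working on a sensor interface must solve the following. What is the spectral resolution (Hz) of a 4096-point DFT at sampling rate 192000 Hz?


DFT frequency resolution:
df = fs / N
   = 192000 / 4096
   = 46.875 Hz

46.875 Hz


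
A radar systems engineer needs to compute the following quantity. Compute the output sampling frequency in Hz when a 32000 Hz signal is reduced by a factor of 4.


Decimation reduces the sample rate:
fs_out = fs_in / M
       = 32000 / 4
       = 8000.0 Hz

8000.0 Hz


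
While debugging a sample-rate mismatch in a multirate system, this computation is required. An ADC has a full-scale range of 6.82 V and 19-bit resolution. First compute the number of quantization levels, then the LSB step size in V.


Step 1 — number of quantization levels:
L = 2^N = 2^19 = 524288

Step 2 — LSB step size:
delta = Vfs / L
      = 6.82 / 524288
      = 1.301e-05 V

Levels = 524288; step size = 1.301e-05 V


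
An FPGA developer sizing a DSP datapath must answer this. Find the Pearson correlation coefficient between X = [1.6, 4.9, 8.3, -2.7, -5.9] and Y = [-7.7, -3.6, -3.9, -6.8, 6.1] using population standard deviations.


Pearson correlation coefficient (population):
r = cov(X,Y) / (std(X) * std(Y))
Mean X = 1.24, Mean Y = -3.18
Cov(X,Y) = -12.0488
Std(X) = 5.096509, Std(Y) = 4.906078
r = -0.4819

-0.4819


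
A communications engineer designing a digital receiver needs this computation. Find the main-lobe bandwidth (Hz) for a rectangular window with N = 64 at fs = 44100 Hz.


Main lobe width for a rectangular window:
Width = 2 * fs / N
      = 2 * 44100 / 64
      = 88200 / 64
      = 1378.125 Hz

1378.125 Hz


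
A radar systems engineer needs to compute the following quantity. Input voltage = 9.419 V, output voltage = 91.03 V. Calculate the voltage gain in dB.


Voltage gain in dB:
G = 20 * log10(Vout / Vin)
  = 20 * log10(91.03 / 9.419)
  = 20 * log10(9.664508)
  = 20 * 0.98518
  = 19.7 dB

19.7 dB


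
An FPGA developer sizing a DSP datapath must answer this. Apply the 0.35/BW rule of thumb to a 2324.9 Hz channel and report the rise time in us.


Rise time from bandwidth relationship:
tr = 0.35 / BW
   = 0.35 / 2324.9
   = 0.0001505441094 s
   = 150.5441 us

150.5441 us


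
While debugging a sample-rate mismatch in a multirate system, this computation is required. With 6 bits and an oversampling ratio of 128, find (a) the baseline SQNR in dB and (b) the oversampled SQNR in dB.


Step 1 — baseline SQNR at Nyquist:
SQNR_base = 6.02*N + 1.76
          = 6.02*6 + 1.76
          = 37.88 dB

Step 2 — oversampling processing gain:
G = 10*log10(OSR) = 10*log10(128) = 21.07 dB

Step 3 — total:
SQNR_total = 37.88 + 21.07 = 58.95 dB

Base SQNR = 37.88 dB; oversampled SQNR = 58.95 dB


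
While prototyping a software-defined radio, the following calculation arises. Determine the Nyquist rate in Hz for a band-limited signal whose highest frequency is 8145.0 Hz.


The Nyquist rate is twice the maximum frequency component.
fs_min = 2 * fmax
      = 2 * 8145.0
      = 16290.0 Hz

16290.0


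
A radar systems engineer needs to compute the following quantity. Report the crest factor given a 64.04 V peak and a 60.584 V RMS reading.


Crest factor is the ratio of peak to RMS:
CF = V_peak / V_rms
   = 64.04 / 60.584
   = 1.057

1.057


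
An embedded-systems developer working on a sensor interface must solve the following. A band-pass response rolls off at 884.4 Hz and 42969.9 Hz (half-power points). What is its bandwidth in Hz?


Bandwidth is the difference of -3dB frequencies:
BW = f_high - f_low
   = 42969.9 - 884.4
   = 42085.5 Hz

42085.5 Hz


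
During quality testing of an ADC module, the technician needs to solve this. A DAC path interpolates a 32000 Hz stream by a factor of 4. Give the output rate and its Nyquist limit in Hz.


Step 1 — output sample rate after interpolation by L:
fs_out = L * fs_in = 4 * 32000 = 128000 Hz

Step 2 — Nyquist frequency of the output stream:
f_Nyq = fs_out / 2 = 128000 / 2 = 64000.0 Hz

fs_out = 128000 Hz; f_Nyquist = 64000.0 Hz


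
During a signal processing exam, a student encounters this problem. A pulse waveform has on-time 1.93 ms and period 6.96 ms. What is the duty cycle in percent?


Duty cycle as a percentage:
DC = (t_on / T) * 100
   = (1.93 / 6.96) * 100
   = 0.277299 * 100
   = 27.73 %

27.73 %


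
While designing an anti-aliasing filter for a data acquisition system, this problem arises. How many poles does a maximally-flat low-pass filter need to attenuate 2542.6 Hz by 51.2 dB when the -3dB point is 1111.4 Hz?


Butterworth filter order formula:
n = log10(10^(A/10) - 1) / (2 * log10(f_stop/f_pass))
10^(51.2/10) - 1 = 131824.6739
f_stop/f_pass = 2542.6 / 1111.4 = 2.2877
n = 7.1228 -> ceil = 8

8


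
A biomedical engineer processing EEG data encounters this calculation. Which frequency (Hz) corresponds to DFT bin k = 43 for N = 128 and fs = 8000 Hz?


Frequency of DFT bin k:
f_k = k * fs / N
    = 43 * 8000 / 128
    = 344000 / 128
    = 2687.5 Hz

2687.5 Hz


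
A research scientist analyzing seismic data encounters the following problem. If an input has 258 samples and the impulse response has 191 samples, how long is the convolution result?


Linear convolution output length:
L = N + M - 1
  = 258 + 191 - 1
  = 448 samples

448


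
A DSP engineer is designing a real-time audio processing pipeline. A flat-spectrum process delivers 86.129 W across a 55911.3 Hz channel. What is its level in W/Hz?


Power spectral density:
PSD = P / BW
    = 86.129 / 55911.3
    = 0.00154046 W/Hz

0.00154046 W/Hz


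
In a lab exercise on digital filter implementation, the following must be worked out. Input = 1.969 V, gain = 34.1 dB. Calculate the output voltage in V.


Output voltage from dB gain:
V_out = V_in * 10^(gain_dB / 20)
      = 1.969 * 10^(34.1 / 20)
      = 1.969 * 50.699071
      = 99.8265 V

99.8265 V


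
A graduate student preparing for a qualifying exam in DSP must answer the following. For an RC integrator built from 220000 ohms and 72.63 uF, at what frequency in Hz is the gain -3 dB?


Cutoff frequency of a first-order RC filter:
fc = 1 / (2 * pi * R * C)
C = 72.63 uF = 7.263e-05 F
fc = 1 / (2 * pi * 220000 * 7.263e-05)
   = 1 / 100.3965047493
   = 0.009961 Hz

0.009961 Hz


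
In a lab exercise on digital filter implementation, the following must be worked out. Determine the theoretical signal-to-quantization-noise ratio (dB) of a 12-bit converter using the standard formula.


Theoretical SNR for a full-scale sinusoid:
SNR = 6.02 * N + 1.76
    = 6.02 * 12 + 1.76
    = 72.24 + 1.76
    = 74.0 dB

74.0 dB


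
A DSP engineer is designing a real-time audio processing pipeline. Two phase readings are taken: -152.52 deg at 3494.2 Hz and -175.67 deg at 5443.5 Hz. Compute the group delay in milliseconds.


Group delay from phase difference:
tau = -d(phi)/d(omega)
d(phi) = -23.15 deg = -0.404044 rad
d(omega) = 2*pi*(5443.5 - 3494.2) = 12247.8131 rad/s
tau = -(-0.404044) / 12247.8131
    = 0.033 ms

0.033 ms


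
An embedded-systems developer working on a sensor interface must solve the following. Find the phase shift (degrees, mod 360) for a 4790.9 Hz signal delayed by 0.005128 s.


Phase shift from frequency and time delay:
phi = 360 * f * t_delay
    = 360 * 4790.9 * 0.005128
    = 8844.38 degrees
    mod 360 = 204.38 degrees

204.38 degrees


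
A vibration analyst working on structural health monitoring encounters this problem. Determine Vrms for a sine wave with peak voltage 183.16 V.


RMS voltage for a sinusoidal waveform:
V_rms = V_peak / sqrt(2)
      = 183.16 / 1.414214
      = 129.514 V

129.514 V


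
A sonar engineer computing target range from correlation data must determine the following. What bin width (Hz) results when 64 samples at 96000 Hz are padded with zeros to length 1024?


Frequency resolution after zero-padding:
N_padded = 64 * 16 = 1024
df = fs / N_padded
   = 96000 / 1024
   = 93.75 Hz

93.75 Hz


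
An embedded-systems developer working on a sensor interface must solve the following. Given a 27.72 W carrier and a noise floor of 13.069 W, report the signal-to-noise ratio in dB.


SNR in decibels:
SNR = 10 * log10(Ps / Pn)
    = 10 * log10(27.72 / 13.069)
    = 10 * log10(2.121)
    = 10 * 0.3266
    = 3.27 dB

3.27 dB


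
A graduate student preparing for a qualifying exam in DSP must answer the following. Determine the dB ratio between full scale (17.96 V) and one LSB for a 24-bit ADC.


Dynamic range from full-scale to LSB:
V_min = V_max / 2^bits = 17.96 / 2^24
DR = 20 * log10(V_max / V_min)
   = 20 * log10(2^24)
   = 20 * 24 * log10(2)
   = 144.49 dB

144.49 dB


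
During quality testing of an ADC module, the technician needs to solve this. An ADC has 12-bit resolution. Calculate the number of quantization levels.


Number of quantization levels = 2^N
= 2^12
= 4096

4096


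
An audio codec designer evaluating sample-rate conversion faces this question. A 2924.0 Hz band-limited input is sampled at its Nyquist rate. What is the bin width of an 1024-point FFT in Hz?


Step 1 — Nyquist sampling rate:
fs = 2 * fmax = 2 * 2924.0 = 5848.0 Hz

Step 2 — DFT bin spacing:
df = fs / N = 5848.0 / 1024 = 5.7109 Hz

5.7109 Hz


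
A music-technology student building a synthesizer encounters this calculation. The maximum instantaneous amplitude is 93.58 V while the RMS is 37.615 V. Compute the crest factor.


Crest factor is the ratio of peak to RMS:
CF = V_peak / V_rms
   = 93.58 / 37.615
   = 2.4878

2.4878


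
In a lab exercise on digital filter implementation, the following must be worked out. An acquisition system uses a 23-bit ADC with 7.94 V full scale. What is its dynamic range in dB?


Dynamic range from full-scale to LSB:
V_min = V_max / 2^bits = 7.94 / 2^23
DR = 20 * log10(V_max / V_min)
   = 20 * log10(2^23)
   = 20 * 23 * log10(2)
   = 138.47 dB

138.47 dB
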